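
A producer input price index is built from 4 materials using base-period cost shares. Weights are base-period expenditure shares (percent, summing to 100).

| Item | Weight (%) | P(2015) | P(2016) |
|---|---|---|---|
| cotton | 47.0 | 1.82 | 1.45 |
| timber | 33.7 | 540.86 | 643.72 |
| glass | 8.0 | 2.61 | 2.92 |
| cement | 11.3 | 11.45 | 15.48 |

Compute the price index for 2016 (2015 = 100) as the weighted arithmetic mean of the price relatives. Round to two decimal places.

101.78

cotton: 47.0 × (1.45/1.82) = 47.0 × 0.796703 = 37.4451
timber: 33.7 × (643.72/540.86) = 33.7 × 1.190179 = 40.1090
glass: 8.0 × (2.92/2.61) = 8.0 × 1.118774 = 8.9502
cement: 11.3 × (15.48/11.45) = 11.3 × 1.351965 = 15.2772
Index = Σ wᵢ·(p₁ᵢ/p₀ᵢ) = 37.4451 + 40.1090 + 8.9502 + 15.2772 = 101.7815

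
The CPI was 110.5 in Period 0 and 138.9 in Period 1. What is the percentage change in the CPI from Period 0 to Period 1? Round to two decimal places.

25.70%

Change = (138.9 − 110.5) / 110.5 × 100
       = 28.4 / 110.5 × 100 = 25.7014%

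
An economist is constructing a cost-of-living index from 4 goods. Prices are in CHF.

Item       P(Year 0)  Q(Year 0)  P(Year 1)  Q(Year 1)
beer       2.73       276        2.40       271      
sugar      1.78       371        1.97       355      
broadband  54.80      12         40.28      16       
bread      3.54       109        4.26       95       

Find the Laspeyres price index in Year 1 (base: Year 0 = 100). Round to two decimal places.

95.27

Laspeyres price index uses base-period quantities as weights.
ΣP(Year 1)·Q(Year 0) = 2.40×276 + 1.97×371 + 40.28×12 + 4.26×109 = 662.4 + 730.87 + 483.36 + 464.34 = 2340.97
ΣP(Year 0)·Q(Year 0) = 2.73×276 + 1.78×371 + 54.80×12 + 3.54×109 = 753.48 + 660.38 + 657.6 + 385.86 = 2457.32
Index = 2340.97 / 2457.32 × 100 = 95.2652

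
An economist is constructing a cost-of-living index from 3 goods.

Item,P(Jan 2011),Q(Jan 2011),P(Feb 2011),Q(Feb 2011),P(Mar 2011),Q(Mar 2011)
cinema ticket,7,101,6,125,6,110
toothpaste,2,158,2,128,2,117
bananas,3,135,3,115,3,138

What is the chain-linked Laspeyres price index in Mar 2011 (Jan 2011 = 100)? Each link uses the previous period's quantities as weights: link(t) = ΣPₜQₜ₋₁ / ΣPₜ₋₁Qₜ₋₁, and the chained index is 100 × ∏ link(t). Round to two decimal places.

92.93

Link Jan 2011→Feb 2011:
ΣP(Feb 2011)Q(Jan 2011) = 6×101 + 2×158 + 3×135 = 606 + 316 + 405 = 1327
ΣP(Jan 2011)Q(Jan 2011) = 7×101 + 2×158 + 3×135 = 707 + 316 + 405 = 1428
link = 1327/1428 = 0.929272
Link Feb 2011→Mar 2011:
ΣP(Mar 2011)Q(Feb 2011) = 6×125 + 2×128 + 3×115 = 750 + 256 + 345 = 1351
ΣP(Feb 2011)Q(Feb 2011) = 6×125 + 2×128 + 3×115 = 750 + 256 + 345 = 1351
link = 1351/1351 = 1.000000
Chained index = 100 × 0.929272 × 1.000000 = 92.9272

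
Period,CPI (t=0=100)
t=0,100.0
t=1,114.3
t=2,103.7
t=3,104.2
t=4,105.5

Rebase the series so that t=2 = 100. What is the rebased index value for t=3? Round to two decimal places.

Rebased(t=3) = 104.2 / 103.7 × 100 = 100.4822

100.48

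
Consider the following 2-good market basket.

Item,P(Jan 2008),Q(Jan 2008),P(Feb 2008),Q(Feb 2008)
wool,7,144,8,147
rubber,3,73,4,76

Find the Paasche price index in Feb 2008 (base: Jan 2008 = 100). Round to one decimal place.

Paasche price index uses current-period quantities as weights.
ΣP(Feb 2008)·Q(Feb 2008) = 8×147 + 4×76 = 1176 + 304 = 1480
ΣP(Jan 2008)·Q(Feb 2008) = 7×147 + 3×76 = 1029 + 228 = 1257
Index = 1480 / 1257 × 100 = 117.7407

117.7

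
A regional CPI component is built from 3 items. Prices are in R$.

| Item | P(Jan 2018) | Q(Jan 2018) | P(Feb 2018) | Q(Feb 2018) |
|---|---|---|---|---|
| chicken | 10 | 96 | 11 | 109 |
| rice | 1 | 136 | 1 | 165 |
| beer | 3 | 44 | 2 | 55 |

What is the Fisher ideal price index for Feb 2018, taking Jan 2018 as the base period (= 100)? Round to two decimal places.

104.02

Laspeyres component (base-period weights):
ΣP(Feb 2018)Q(Jan 2018) = 11×96 + 1×136 + 2×44 = 1056 + 136 + 88 = 1280
ΣP(Jan 2018)Q(Jan 2018) = 10×96 + 1×136 + 3×44 = 960 + 136 + 132 = 1228
L = 1280 / 1228 × 100 = 104.2345
Paasche component (current-period weights):
ΣP(Feb 2018)Q(Feb 2018) = 11×109 + 1×165 + 2×55 = 1199 + 165 + 110 = 1474
ΣP(Jan 2018)Q(Feb 2018) = 10×109 + 1×165 + 3×55 = 1090 + 165 + 165 = 1420
P = 1474 / 1420 × 100 = 103.8028
Fisher = √(L × P) = √(104.2345 × 103.8028) = 104.0184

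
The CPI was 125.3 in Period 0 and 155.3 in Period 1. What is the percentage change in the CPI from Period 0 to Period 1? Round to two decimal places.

23.94%

Change = (155.3 − 125.3) / 125.3 × 100
       = 30.0 / 125.3 × 100 = 23.9425%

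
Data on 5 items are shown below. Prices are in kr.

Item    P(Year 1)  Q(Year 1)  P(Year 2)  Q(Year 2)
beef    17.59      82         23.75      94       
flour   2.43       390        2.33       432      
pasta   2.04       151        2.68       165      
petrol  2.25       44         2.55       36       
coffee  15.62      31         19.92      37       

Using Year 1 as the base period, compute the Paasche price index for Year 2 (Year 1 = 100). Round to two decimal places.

Paasche price index uses current-period quantities as weights.
ΣP(Year 2)·Q(Year 2) = 23.75×94 + 2.33×432 + 2.68×165 + 2.55×36 + 19.92×37 = 2232.5 + 1006.56 + 442.2 + 91.8 + 737.04 = 4510.1
ΣP(Year 1)·Q(Year 2) = 17.59×94 + 2.43×432 + 2.04×165 + 2.25×36 + 15.62×37 = 1653.46 + 1049.76 + 336.6 + 81 + 577.94 = 3698.76
Index = 4510.1 / 3698.76 × 100 = 121.9355

121.94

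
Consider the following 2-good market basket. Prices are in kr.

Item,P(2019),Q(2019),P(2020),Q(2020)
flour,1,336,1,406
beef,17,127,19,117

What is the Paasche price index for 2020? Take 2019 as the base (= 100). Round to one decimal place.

Paasche price index uses current-period quantities as weights.
ΣP(2020)·Q(2020) = 1×406 + 19×117 = 406 + 2223 = 2629
ΣP(2019)·Q(2020) = 1×406 + 17×117 = 406 + 1989 = 2395
Index = 2629 / 2395 × 100 = 109.7704

109.8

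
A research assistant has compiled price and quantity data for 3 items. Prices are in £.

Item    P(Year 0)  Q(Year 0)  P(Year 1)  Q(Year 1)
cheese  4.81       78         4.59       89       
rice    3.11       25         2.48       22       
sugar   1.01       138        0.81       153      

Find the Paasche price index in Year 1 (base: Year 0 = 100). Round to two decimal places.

Paasche price index uses current-period quantities as weights.
ΣP(Year 1)·Q(Year 1) = 4.59×89 + 2.48×22 + 0.81×153 = 408.51 + 54.56 + 123.93 = 587
ΣP(Year 0)·Q(Year 1) = 4.81×89 + 3.11×22 + 1.01×153 = 428.09 + 68.42 + 154.53 = 651.04
Index = 587 / 651.04 × 100 = 90.1634

90.16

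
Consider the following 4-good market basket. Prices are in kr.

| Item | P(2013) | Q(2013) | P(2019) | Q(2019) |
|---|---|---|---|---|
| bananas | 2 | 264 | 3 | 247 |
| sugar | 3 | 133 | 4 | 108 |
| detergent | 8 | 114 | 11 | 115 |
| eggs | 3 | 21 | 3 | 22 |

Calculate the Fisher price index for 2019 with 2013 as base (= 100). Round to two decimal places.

138.83

Laspeyres component (base-period weights):
ΣP(2019)Q(2013) = 3×264 + 4×133 + 11×114 + 3×21 = 792 + 532 + 1254 + 63 = 2641
ΣP(2013)Q(2013) = 2×264 + 3×133 + 8×114 + 3×21 = 528 + 399 + 912 + 63 = 1902
L = 2641 / 1902 × 100 = 138.8538
Paasche component (current-period weights):
ΣP(2019)Q(2019) = 3×247 + 4×108 + 11×115 + 3×22 = 741 + 432 + 1265 + 66 = 2504
ΣP(2013)Q(2019) = 2×247 + 3×108 + 8×115 + 3×22 = 494 + 324 + 920 + 66 = 1804
P = 2504 / 1804 × 100 = 138.8027
Fisher = √(L × P) = √(138.8538 × 138.8027) = 138.8282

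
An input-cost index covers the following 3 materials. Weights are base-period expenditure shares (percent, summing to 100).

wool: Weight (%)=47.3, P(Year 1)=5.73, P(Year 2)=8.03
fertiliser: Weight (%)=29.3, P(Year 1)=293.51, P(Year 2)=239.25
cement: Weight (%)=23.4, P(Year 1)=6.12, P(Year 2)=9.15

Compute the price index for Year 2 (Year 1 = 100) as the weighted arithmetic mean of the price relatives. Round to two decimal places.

wool: 47.3 × (8.03/5.73) = 47.3 × 1.401396 = 66.2860
fertiliser: 29.3 × (239.25/293.51) = 29.3 × 0.815134 = 23.8834
cement: 23.4 × (9.15/6.12) = 23.4 × 1.495098 = 34.9853
Index = Σ wᵢ·(p₁ᵢ/p₀ᵢ) = 66.2860 + 23.8834 + 34.9853 = 125.1548

125.15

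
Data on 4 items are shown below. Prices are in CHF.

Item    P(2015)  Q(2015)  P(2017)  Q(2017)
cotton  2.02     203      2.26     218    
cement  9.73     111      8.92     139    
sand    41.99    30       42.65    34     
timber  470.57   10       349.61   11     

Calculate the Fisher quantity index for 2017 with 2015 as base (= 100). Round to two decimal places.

112.77

Laspeyres component (base-period weights):
ΣP(2015)Q(2017) = 2.02×218 + 9.73×139 + 41.99×34 + 470.57×11 = 440.36 + 1352.47 + 1427.66 + 5176.27 = 8396.76
ΣP(2015)Q(2015) = 2.02×203 + 9.73×111 + 41.99×30 + 470.57×10 = 410.06 + 1080.03 + 1259.7 + 4705.7 = 7455.49
L = 8396.76 / 7455.49 × 100 = 112.6252
Paasche component (current-period weights):
ΣP(2017)Q(2017) = 2.26×218 + 8.92×139 + 42.65×34 + 349.61×11 = 492.68 + 1239.88 + 1450.1 + 3845.71 = 7028.37
ΣP(2017)Q(2015) = 2.26×203 + 8.92×111 + 42.65×30 + 349.61×10 = 458.78 + 990.12 + 1279.5 + 3496.1 = 6224.5
P = 7028.37 / 6224.5 × 100 = 112.9146
Fisher = √(L × P) = √(112.6252 × 112.9146) = 112.7698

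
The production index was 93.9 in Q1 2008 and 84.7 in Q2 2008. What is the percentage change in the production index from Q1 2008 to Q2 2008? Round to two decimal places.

-9.80%

Change = (84.7 − 93.9) / 93.9 × 100
       = -9.2 / 93.9 × 100 = -9.7977%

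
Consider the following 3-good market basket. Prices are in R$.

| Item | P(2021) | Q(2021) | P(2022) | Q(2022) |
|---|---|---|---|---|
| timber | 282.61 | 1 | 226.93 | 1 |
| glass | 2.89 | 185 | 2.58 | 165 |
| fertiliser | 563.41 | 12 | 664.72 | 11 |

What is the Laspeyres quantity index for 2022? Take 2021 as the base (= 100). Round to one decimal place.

Laspeyres quantity index uses base-period prices as weights.
ΣP(2021)·Q(2022) = 282.61×1 + 2.89×165 + 563.41×11 = 282.61 + 476.85 + 6197.51 = 6956.97
ΣP(2021)·Q(2021) = 282.61×1 + 2.89×185 + 563.41×12 = 282.61 + 534.65 + 6760.92 = 7578.18
Index = 6956.97 / 7578.18 × 100 = 91.8026

91.8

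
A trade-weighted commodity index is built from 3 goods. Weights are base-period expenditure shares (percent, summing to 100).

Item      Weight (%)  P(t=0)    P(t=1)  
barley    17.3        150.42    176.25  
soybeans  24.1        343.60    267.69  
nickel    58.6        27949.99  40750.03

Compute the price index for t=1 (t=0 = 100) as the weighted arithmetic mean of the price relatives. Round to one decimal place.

barley: 17.3 × (176.25/150.42) = 17.3 × 1.171719 = 20.2707
soybeans: 24.1 × (267.69/343.60) = 24.1 × 0.779075 = 18.7757
nickel: 58.6 × (40750.03/27949.99) = 58.6 × 1.457962 = 85.4366
Index = Σ wᵢ·(p₁ᵢ/p₀ᵢ) = 20.2707 + 18.7757 + 85.4366 = 124.4830

124.5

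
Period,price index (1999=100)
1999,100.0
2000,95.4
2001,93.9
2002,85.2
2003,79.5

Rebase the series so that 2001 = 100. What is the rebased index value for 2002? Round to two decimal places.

90.73

Rebased(2002) = 85.2 / 93.9 × 100 = 90.7348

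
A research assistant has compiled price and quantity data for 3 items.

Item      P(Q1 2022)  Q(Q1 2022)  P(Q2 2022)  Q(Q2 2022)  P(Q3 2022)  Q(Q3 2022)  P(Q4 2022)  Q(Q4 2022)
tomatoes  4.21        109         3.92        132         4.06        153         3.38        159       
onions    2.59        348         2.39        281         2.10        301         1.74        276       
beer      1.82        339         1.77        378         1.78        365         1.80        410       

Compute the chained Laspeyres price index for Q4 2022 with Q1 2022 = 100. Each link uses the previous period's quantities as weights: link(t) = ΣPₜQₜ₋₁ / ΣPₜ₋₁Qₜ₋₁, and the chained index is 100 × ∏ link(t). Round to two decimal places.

81.22

Link Q1 2022→Q2 2022:
ΣP(Q2 2022)Q(Q1 2022) = 3.92×109 + 2.39×348 + 1.77×339 = 427.28 + 831.72 + 600.03 = 1859.03
ΣP(Q1 2022)Q(Q1 2022) = 4.21×109 + 2.59×348 + 1.82×339 = 458.89 + 901.32 + 616.98 = 1977.19
link = 1859.03/1977.19 = 0.940238
Link Q2 2022→Q3 2022:
ΣP(Q3 2022)Q(Q2 2022) = 4.06×132 + 2.10×281 + 1.78×378 = 535.92 + 590.1 + 672.84 = 1798.86
ΣP(Q2 2022)Q(Q2 2022) = 3.92×132 + 2.39×281 + 1.77×378 = 517.44 + 671.59 + 669.06 = 1858.09
link = 1798.86/1858.09 = 0.968123
Link Q3 2022→Q4 2022:
ΣP(Q4 2022)Q(Q3 2022) = 3.38×153 + 1.74×301 + 1.80×365 = 517.14 + 523.74 + 657 = 1697.88
ΣP(Q3 2022)Q(Q3 2022) = 4.06×153 + 2.10×301 + 1.78×365 = 621.18 + 632.1 + 649.7 = 1902.98
link = 1697.88/1902.98 = 0.892222
Chained index = 100 × 0.940238 × 0.968123 × 0.892222 = 81.2160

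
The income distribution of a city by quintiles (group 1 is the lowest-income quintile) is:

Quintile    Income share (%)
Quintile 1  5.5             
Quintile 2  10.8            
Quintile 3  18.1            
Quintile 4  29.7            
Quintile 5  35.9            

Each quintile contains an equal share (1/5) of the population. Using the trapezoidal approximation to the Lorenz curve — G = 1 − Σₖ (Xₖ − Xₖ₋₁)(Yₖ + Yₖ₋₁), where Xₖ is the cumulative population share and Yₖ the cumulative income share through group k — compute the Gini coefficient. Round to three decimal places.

Cumulative income shares Yₖ: 0.0550, 0.1630, 0.3440, 0.6410, 1.0000
Σ (Xₖ−Xₖ₋₁)(Yₖ+Yₖ₋₁) = (1/5)(0.0550+0.0000) + (1/5)(0.1630+0.0550) + (1/5)(0.3440+0.1630) + (1/5)(0.6410+0.3440) + (1/5)(1.0000+0.6410)
  = 0.0110 + 0.0436 + 0.1014 + 0.1970 + 0.3282 = 0.6812
G = 1 − 0.6812 = 0.3188

0.319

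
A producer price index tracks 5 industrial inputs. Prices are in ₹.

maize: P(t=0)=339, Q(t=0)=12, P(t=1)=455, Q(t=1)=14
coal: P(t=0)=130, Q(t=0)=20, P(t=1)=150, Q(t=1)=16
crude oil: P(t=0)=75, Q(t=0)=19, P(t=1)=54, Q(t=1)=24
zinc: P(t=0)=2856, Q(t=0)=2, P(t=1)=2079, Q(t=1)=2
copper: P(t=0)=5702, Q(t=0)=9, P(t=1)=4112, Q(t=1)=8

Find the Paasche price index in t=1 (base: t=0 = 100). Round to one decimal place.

78.6

Paasche price index uses current-period quantities as weights.
ΣP(t=1)·Q(t=1) = 455×14 + 150×16 + 54×24 + 2079×2 + 4112×8 = 6370 + 2400 + 1296 + 4158 + 32896 = 47120
ΣP(t=0)·Q(t=1) = 339×14 + 130×16 + 75×24 + 2856×2 + 5702×8 = 4746 + 2080 + 1800 + 5712 + 45616 = 59954
Index = 47120 / 59954 × 100 = 78.5936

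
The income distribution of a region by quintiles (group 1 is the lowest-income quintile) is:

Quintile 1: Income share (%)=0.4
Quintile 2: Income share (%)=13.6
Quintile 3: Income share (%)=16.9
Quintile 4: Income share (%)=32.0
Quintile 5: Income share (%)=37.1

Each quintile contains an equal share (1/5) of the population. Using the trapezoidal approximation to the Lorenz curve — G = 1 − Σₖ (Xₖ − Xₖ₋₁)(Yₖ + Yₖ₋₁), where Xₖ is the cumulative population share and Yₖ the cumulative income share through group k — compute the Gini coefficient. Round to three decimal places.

Cumulative income shares Yₖ: 0.0040, 0.1400, 0.3090, 0.6290, 1.0000
Σ (Xₖ−Xₖ₋₁)(Yₖ+Yₖ₋₁) = (1/5)(0.0040+0.0000) + (1/5)(0.1400+0.0040) + (1/5)(0.3090+0.1400) + (1/5)(0.6290+0.3090) + (1/5)(1.0000+0.6290)
  = 0.0008 + 0.0288 + 0.0898 + 0.1876 + 0.3258 = 0.6328
G = 1 − 0.6328 = 0.3672

0.367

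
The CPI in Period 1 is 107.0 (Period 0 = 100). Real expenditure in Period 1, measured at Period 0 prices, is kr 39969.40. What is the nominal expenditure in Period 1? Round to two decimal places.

Nominal = Real × (Index/100) = 39969.40 × (107.0/100)
        = 39969.40 × 1.070 = 42767.2580

42767.26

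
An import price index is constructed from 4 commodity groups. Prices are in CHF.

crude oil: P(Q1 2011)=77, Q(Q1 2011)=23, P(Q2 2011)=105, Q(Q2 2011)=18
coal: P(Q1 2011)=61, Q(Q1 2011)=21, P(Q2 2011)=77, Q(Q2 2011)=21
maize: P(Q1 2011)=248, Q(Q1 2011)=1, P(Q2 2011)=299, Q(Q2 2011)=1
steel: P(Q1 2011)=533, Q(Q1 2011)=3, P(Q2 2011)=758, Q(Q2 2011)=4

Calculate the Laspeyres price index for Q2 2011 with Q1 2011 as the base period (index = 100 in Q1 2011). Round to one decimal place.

134.8

Laspeyres price index uses base-period quantities as weights.
ΣP(Q2 2011)·Q(Q1 2011) = 105×23 + 77×21 + 299×1 + 758×3 = 2415 + 1617 + 299 + 2274 = 6605
ΣP(Q1 2011)·Q(Q1 2011) = 77×23 + 61×21 + 248×1 + 533×3 = 1771 + 1281 + 248 + 1599 = 4899
Index = 6605 / 4899 × 100 = 134.8234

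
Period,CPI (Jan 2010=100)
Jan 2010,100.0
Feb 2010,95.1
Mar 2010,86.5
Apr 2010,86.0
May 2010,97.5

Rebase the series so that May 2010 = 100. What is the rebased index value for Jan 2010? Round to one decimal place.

102.6

Rebased(Jan 2010) = 100.0 / 97.5 × 100 = 102.5641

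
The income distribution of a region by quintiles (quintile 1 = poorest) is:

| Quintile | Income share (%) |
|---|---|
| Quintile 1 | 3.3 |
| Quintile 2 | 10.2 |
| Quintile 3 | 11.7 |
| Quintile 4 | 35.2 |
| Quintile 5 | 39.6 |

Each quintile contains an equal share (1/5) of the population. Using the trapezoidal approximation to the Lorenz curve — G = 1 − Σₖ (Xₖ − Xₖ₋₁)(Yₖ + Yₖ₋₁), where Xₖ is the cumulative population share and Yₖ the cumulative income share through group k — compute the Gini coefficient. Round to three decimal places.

Cumulative income shares Yₖ: 0.0330, 0.1350, 0.2520, 0.6040, 1.0000
Σ (Xₖ−Xₖ₋₁)(Yₖ+Yₖ₋₁) = (1/5)(0.0330+0.0000) + (1/5)(0.1350+0.0330) + (1/5)(0.2520+0.1350) + (1/5)(0.6040+0.2520) + (1/5)(1.0000+0.6040)
  = 0.0066 + 0.0336 + 0.0774 + 0.1712 + 0.3208 = 0.6096
G = 1 − 0.6096 = 0.3904

0.390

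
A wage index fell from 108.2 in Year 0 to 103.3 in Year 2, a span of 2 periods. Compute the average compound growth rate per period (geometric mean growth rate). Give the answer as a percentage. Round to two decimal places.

-2.29%

Growth factor = (103.3/108.2)^(1/2) = (0.954713)^(1/2) = 0.977094
Growth rate = 0.977094 − 1 = -0.022906 = -2.2906%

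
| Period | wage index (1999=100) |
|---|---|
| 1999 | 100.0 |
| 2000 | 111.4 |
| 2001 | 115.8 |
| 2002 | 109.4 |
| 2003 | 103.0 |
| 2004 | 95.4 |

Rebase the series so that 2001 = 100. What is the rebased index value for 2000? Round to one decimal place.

Rebased(2000) = 111.4 / 115.8 × 100 = 96.2003

96.2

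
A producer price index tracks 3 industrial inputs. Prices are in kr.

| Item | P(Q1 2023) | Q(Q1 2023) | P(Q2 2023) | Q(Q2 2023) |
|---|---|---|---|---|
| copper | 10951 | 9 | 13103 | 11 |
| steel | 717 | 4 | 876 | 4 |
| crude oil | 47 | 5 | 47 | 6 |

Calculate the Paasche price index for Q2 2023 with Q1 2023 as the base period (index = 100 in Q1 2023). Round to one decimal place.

119.7

Paasche price index uses current-period quantities as weights.
ΣP(Q2 2023)·Q(Q2 2023) = 13103×11 + 876×4 + 47×6 = 144133 + 3504 + 282 = 147919
ΣP(Q1 2023)·Q(Q2 2023) = 10951×11 + 717×4 + 47×6 = 120461 + 2868 + 282 = 123611
Index = 147919 / 123611 × 100 = 119.6649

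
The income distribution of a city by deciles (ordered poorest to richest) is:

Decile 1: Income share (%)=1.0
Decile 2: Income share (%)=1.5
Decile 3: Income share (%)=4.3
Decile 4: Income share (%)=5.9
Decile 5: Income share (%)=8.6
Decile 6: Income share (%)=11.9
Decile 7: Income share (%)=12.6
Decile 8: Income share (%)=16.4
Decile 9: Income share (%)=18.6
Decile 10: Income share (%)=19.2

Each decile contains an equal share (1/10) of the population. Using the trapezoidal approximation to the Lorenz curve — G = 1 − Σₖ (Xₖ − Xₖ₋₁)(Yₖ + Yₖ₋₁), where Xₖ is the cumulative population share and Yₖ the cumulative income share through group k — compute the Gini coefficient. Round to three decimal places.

0.367

Cumulative income shares Yₖ: 0.0100, 0.0250, 0.0680, 0.1270, 0.2130, 0.3320, 0.4580, 0.6220, 0.8080, 1.0000
Σ (Xₖ−Xₖ₋₁)(Yₖ+Yₖ₋₁) = (1/10)(0.0100+0.0000) + (1/10)(0.0250+0.0100) + (1/10)(0.0680+0.0250) + (1/10)(0.1270+0.0680) + (1/10)(0.2130+0.1270) + (1/10)(0.3320+0.2130) + (1/10)(0.4580+0.3320) + (1/10)(0.6220+0.4580) + (1/10)(0.8080+0.6220) + (1/10)(1.0000+0.8080)
  = 0.0010 + 0.0035 + 0.0093 + 0.0195 + 0.0340 + 0.0545 + 0.0790 + 0.1080 + 0.1430 + 0.1808 = 0.6326
G = 1 − 0.6326 = 0.3674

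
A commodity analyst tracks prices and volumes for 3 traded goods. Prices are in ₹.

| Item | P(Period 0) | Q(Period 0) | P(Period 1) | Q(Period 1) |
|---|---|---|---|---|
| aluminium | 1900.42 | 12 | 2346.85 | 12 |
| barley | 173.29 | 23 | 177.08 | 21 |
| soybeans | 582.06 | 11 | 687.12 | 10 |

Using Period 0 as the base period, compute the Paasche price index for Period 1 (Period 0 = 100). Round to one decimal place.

Paasche price index uses current-period quantities as weights.
ΣP(Period 1)·Q(Period 1) = 2346.85×12 + 177.08×21 + 687.12×10 = 28162.2 + 3718.68 + 6871.2 = 38752.08
ΣP(Period 0)·Q(Period 1) = 1900.42×12 + 173.29×21 + 582.06×10 = 22805.04 + 3639.09 + 5820.6 = 32264.73
Index = 38752.08 / 32264.73 × 100 = 120.1066

120.1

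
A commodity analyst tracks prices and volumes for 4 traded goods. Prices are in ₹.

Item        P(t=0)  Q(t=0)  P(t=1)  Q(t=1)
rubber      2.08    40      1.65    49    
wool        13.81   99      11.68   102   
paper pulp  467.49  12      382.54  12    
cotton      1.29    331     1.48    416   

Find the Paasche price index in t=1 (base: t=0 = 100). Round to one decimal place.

Paasche price index uses current-period quantities as weights.
ΣP(t=1)·Q(t=1) = 1.65×49 + 11.68×102 + 382.54×12 + 1.48×416 = 80.85 + 1191.36 + 4590.48 + 615.68 = 6478.37
ΣP(t=0)·Q(t=1) = 2.08×49 + 13.81×102 + 467.49×12 + 1.29×416 = 101.92 + 1408.62 + 5609.88 + 536.64 = 7657.06
Index = 6478.37 / 7657.06 × 100 = 84.6065

84.6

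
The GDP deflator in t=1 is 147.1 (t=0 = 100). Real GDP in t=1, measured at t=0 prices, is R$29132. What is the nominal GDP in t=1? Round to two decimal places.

Nominal = Real × (Index/100) = 29132 × (147.1/100)
        = 29132 × 1.471 = 42853.1720

42853.17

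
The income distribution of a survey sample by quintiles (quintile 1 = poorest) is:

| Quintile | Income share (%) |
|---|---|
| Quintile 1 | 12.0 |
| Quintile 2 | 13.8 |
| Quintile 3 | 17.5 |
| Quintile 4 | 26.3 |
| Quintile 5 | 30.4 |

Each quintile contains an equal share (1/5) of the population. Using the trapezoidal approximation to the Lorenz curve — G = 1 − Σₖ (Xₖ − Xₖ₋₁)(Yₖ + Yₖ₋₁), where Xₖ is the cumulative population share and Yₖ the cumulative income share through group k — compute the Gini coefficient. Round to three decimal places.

0.197

Cumulative income shares Yₖ: 0.1200, 0.2580, 0.4330, 0.6960, 1.0000
Σ (Xₖ−Xₖ₋₁)(Yₖ+Yₖ₋₁) = (1/5)(0.1200+0.0000) + (1/5)(0.2580+0.1200) + (1/5)(0.4330+0.2580) + (1/5)(0.6960+0.4330) + (1/5)(1.0000+0.6960)
  = 0.0240 + 0.0756 + 0.1382 + 0.2258 + 0.3392 = 0.8028
G = 1 − 0.8028 = 0.1972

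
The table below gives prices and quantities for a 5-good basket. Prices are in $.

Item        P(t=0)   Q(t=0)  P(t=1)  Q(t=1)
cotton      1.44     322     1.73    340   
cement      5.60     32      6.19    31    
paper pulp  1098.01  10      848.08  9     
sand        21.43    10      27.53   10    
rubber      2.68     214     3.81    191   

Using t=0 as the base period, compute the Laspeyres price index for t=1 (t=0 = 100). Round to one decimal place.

Laspeyres price index uses base-period quantities as weights.
ΣP(t=1)·Q(t=0) = 1.73×322 + 6.19×32 + 848.08×10 + 27.53×10 + 3.81×214 = 557.06 + 198.08 + 8480.8 + 275.3 + 815.34 = 10326.58
ΣP(t=0)·Q(t=0) = 1.44×322 + 5.60×32 + 1098.01×10 + 21.43×10 + 2.68×214 = 463.68 + 179.2 + 10980.1 + 214.3 + 573.52 = 12410.8
Index = 10326.58 / 12410.8 × 100 = 83.2064

83.2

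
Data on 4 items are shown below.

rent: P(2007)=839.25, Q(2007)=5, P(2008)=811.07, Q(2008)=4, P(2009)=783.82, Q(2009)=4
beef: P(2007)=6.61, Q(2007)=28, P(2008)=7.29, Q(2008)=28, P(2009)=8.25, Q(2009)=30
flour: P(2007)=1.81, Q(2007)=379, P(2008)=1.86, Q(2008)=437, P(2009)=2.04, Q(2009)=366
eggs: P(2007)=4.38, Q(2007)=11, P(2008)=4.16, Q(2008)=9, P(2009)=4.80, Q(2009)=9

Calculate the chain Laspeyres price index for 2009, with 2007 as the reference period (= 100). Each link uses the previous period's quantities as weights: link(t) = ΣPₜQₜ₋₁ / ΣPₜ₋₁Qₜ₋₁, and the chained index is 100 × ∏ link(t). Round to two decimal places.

Link 2007→2008:
ΣP(2008)Q(2007) = 811.07×5 + 7.29×28 + 1.86×379 + 4.16×11 = 4055.35 + 204.12 + 704.94 + 45.76 = 5010.17
ΣP(2007)Q(2007) = 839.25×5 + 6.61×28 + 1.81×379 + 4.38×11 = 4196.25 + 185.08 + 685.99 + 48.18 = 5115.5
link = 5010.17/5115.5 = 0.979410
Link 2008→2009:
ΣP(2009)Q(2008) = 783.82×4 + 8.25×28 + 2.04×437 + 4.80×9 = 3135.28 + 231 + 891.48 + 43.2 = 4300.96
ΣP(2008)Q(2008) = 811.07×4 + 7.29×28 + 1.86×437 + 4.16×9 = 3244.28 + 204.12 + 812.82 + 37.44 = 4298.66
link = 4300.96/4298.66 = 1.000535
Chained index = 100 × 0.979410 × 1.000535 = 97.9934

97.99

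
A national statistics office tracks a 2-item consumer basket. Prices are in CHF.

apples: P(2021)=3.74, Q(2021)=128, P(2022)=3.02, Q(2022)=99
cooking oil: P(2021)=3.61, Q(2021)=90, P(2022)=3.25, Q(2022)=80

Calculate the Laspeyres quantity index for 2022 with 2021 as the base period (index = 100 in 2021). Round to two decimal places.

Laspeyres quantity index uses base-period prices as weights.
ΣP(2021)·Q(2022) = 3.74×99 + 3.61×80 = 370.26 + 288.8 = 659.06
ΣP(2021)·Q(2021) = 3.74×128 + 3.61×90 = 478.72 + 324.9 = 803.62
Index = 659.06 / 803.62 × 100 = 82.0114

82.01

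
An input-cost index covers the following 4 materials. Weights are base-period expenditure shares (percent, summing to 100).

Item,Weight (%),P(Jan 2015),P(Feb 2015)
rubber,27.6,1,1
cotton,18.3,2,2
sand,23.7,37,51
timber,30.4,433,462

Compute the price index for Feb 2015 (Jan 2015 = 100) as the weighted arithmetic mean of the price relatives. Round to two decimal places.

rubber: 27.6 × (1/1) = 27.6 × 1.000000 = 27.6000
cotton: 18.3 × (2/2) = 18.3 × 1.000000 = 18.3000
sand: 23.7 × (51/37) = 23.7 × 1.378378 = 32.6676
timber: 30.4 × (462/433) = 30.4 × 1.066975 = 32.4360
Index = Σ wᵢ·(p₁ᵢ/p₀ᵢ) = 27.6000 + 18.3000 + 32.6676 + 32.4360 = 111.0036

111.00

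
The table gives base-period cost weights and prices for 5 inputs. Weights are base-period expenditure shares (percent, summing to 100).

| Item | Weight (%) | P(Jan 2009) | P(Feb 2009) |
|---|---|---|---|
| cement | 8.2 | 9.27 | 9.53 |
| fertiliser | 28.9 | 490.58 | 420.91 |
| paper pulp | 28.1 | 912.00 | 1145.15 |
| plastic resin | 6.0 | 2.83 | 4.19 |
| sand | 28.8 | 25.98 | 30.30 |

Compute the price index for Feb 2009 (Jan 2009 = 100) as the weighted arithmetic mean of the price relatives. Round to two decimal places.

cement: 8.2 × (9.53/9.27) = 8.2 × 1.028047 = 8.4300
fertiliser: 28.9 × (420.91/490.58) = 28.9 × 0.857984 = 24.7957
paper pulp: 28.1 × (1145.15/912.00) = 28.1 × 1.255647 = 35.2837
plastic resin: 6.0 × (4.19/2.83) = 6.0 × 1.480565 = 8.8834
sand: 28.8 × (30.30/25.98) = 28.8 × 1.166282 = 33.5889
Index = Σ wᵢ·(p₁ᵢ/p₀ᵢ) = 8.4300 + 24.7957 + 35.2837 + 8.8834 + 33.5889 = 110.9817

110.98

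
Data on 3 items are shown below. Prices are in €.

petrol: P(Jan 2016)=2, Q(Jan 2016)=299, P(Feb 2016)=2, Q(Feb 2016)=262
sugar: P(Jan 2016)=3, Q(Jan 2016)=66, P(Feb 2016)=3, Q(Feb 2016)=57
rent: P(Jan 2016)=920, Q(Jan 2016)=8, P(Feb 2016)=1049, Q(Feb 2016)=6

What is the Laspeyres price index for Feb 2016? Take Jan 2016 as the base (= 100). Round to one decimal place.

Laspeyres price index uses base-period quantities as weights.
ΣP(Feb 2016)·Q(Jan 2016) = 2×299 + 3×66 + 1049×8 = 598 + 198 + 8392 = 9188
ΣP(Jan 2016)·Q(Jan 2016) = 2×299 + 3×66 + 920×8 = 598 + 198 + 7360 = 8156
Index = 9188 / 8156 × 100 = 112.6533

112.7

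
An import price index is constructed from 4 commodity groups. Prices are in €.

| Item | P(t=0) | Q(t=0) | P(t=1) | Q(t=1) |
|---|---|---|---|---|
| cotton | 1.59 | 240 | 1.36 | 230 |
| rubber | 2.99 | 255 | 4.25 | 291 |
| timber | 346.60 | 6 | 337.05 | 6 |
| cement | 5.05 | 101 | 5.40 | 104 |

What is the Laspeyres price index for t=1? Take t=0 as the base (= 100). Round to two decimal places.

106.54

Laspeyres price index uses base-period quantities as weights.
ΣP(t=1)·Q(t=0) = 1.36×240 + 4.25×255 + 337.05×6 + 5.40×101 = 326.4 + 1083.75 + 2022.3 + 545.4 = 3977.85
ΣP(t=0)·Q(t=0) = 1.59×240 + 2.99×255 + 346.60×6 + 5.05×101 = 381.6 + 762.45 + 2079.6 + 510.05 = 3733.7
Index = 3977.85 / 3733.7 × 100 = 106.5391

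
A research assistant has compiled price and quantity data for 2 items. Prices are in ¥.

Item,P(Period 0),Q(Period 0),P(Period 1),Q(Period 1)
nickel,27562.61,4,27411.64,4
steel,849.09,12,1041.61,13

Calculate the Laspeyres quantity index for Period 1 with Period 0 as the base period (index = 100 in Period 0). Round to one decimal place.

100.7

Laspeyres quantity index uses base-period prices as weights.
ΣP(Period 0)·Q(Period 1) = 27562.61×4 + 849.09×13 = 110250.44 + 11038.17 = 121288.61
ΣP(Period 0)·Q(Period 0) = 27562.61×4 + 849.09×12 = 110250.44 + 10189.08 = 120439.52
Index = 121288.61 / 120439.52 × 100 = 100.7050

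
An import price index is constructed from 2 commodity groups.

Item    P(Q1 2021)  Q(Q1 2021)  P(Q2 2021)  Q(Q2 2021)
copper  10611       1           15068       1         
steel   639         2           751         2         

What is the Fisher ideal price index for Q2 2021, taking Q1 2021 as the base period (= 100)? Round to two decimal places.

139.37

Laspeyres component (base-period weights):
ΣP(Q2 2021)Q(Q1 2021) = 15068×1 + 751×2 = 15068 + 1502 = 16570
ΣP(Q1 2021)Q(Q1 2021) = 10611×1 + 639×2 = 10611 + 1278 = 11889
L = 16570 / 11889 × 100 = 139.3725
Paasche component (current-period weights):
ΣP(Q2 2021)Q(Q2 2021) = 15068×1 + 751×2 = 15068 + 1502 = 16570
ΣP(Q1 2021)Q(Q2 2021) = 10611×1 + 639×2 = 10611 + 1278 = 11889
P = 16570 / 11889 × 100 = 139.3725
Fisher = √(L × P) = √(139.3725 × 139.3725) = 139.3725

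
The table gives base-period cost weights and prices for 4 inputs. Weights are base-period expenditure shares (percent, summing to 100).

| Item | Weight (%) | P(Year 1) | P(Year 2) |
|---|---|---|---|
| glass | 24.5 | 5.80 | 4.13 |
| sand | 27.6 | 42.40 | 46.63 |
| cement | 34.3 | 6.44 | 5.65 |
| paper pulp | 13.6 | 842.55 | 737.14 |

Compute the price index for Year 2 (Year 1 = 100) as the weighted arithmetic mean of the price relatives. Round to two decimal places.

89.79

glass: 24.5 × (4.13/5.80) = 24.5 × 0.712069 = 17.4457
sand: 27.6 × (46.63/42.40) = 27.6 × 1.099764 = 30.3535
cement: 34.3 × (5.65/6.44) = 34.3 × 0.877329 = 30.0924
paper pulp: 13.6 × (737.14/842.55) = 13.6 × 0.874892 = 11.8985
Index = Σ wᵢ·(p₁ᵢ/p₀ᵢ) = 17.4457 + 30.3535 + 30.0924 + 11.8985 = 89.7901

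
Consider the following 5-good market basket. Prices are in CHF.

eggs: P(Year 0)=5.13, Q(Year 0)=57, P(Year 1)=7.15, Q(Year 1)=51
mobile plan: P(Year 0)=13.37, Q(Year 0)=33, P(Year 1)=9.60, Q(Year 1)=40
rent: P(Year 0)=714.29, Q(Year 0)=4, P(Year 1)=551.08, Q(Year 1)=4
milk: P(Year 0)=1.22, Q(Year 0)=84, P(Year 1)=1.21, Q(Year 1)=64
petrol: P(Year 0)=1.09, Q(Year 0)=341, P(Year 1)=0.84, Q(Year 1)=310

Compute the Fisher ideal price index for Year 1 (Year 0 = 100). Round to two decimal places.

81.23

Laspeyres component (base-period weights):
ΣP(Year 1)Q(Year 0) = 7.15×57 + 9.60×33 + 551.08×4 + 1.21×84 + 0.84×341 = 407.55 + 316.8 + 2204.32 + 101.64 + 286.44 = 3316.75
ΣP(Year 0)Q(Year 0) = 5.13×57 + 13.37×33 + 714.29×4 + 1.22×84 + 1.09×341 = 292.41 + 441.21 + 2857.16 + 102.48 + 371.69 = 4064.95
L = 3316.75 / 4064.95 × 100 = 81.5939
Paasche component (current-period weights):
ΣP(Year 1)Q(Year 1) = 7.15×51 + 9.60×40 + 551.08×4 + 1.21×64 + 0.84×310 = 364.65 + 384 + 2204.32 + 77.44 + 260.4 = 3290.81
ΣP(Year 0)Q(Year 1) = 5.13×51 + 13.37×40 + 714.29×4 + 1.22×64 + 1.09×310 = 261.63 + 534.8 + 2857.16 + 78.08 + 337.9 = 4069.57
P = 3290.81 / 4069.57 × 100 = 80.8638
Fisher = √(L × P) = √(81.5939 × 80.8638) = 81.2280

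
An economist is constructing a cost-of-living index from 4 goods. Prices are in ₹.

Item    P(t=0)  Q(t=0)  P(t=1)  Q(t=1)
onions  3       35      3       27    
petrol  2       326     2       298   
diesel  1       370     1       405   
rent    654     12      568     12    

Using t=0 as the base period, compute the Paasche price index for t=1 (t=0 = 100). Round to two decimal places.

Paasche price index uses current-period quantities as weights.
ΣP(t=1)·Q(t=1) = 3×27 + 2×298 + 1×405 + 568×12 = 81 + 596 + 405 + 6816 = 7898
ΣP(t=0)·Q(t=1) = 3×27 + 2×298 + 1×405 + 654×12 = 81 + 596 + 405 + 7848 = 8930
Index = 7898 / 8930 × 100 = 88.4434

88.44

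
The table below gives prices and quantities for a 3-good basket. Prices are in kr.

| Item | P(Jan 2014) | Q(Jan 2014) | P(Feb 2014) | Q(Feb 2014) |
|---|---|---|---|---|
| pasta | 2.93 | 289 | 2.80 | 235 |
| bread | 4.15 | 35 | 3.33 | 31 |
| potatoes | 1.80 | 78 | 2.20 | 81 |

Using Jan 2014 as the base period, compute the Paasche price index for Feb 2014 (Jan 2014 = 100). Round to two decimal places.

Paasche price index uses current-period quantities as weights.
ΣP(Feb 2014)·Q(Feb 2014) = 2.80×235 + 3.33×31 + 2.20×81 = 658 + 103.23 + 178.2 = 939.43
ΣP(Jan 2014)·Q(Feb 2014) = 2.93×235 + 4.15×31 + 1.80×81 = 688.55 + 128.65 + 145.8 = 963
Index = 939.43 / 963 × 100 = 97.5524

97.55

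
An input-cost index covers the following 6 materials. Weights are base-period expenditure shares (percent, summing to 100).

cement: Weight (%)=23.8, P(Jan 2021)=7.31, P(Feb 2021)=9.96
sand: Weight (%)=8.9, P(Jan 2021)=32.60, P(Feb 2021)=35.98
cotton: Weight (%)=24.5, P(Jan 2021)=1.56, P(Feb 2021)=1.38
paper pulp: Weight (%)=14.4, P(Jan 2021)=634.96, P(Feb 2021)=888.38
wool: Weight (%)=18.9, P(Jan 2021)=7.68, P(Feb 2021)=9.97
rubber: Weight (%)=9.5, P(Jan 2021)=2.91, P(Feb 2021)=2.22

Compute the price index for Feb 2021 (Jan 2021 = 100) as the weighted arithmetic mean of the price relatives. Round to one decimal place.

115.9

cement: 23.8 × (9.96/7.31) = 23.8 × 1.362517 = 32.4279
sand: 8.9 × (35.98/32.60) = 8.9 × 1.103681 = 9.8228
cotton: 24.5 × (1.38/1.56) = 24.5 × 0.884615 = 21.6731
paper pulp: 14.4 × (888.38/634.96) = 14.4 × 1.399112 = 20.1472
wool: 18.9 × (9.97/7.68) = 18.9 × 1.298177 = 24.5355
rubber: 9.5 × (2.22/2.91) = 9.5 × 0.762887 = 7.2474
Index = Σ wᵢ·(p₁ᵢ/p₀ᵢ) = 32.4279 + 9.8228 + 21.6731 + 20.1472 + 24.5355 + 7.2474 = 115.8539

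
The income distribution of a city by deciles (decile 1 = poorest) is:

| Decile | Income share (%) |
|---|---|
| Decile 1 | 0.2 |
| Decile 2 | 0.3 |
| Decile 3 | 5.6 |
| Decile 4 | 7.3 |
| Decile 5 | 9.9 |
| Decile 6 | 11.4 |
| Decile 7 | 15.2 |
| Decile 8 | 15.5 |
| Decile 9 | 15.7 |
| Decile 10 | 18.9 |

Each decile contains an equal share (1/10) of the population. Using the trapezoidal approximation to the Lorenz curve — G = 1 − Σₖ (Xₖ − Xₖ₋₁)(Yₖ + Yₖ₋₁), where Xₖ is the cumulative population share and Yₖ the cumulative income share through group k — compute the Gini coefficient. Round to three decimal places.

0.351

Cumulative income shares Yₖ: 0.0020, 0.0050, 0.0610, 0.1340, 0.2330, 0.3470, 0.4990, 0.6540, 0.8110, 1.0000
Σ (Xₖ−Xₖ₋₁)(Yₖ+Yₖ₋₁) = (1/10)(0.0020+0.0000) + (1/10)(0.0050+0.0020) + (1/10)(0.0610+0.0050) + (1/10)(0.1340+0.0610) + (1/10)(0.2330+0.1340) + (1/10)(0.3470+0.2330) + (1/10)(0.4990+0.3470) + (1/10)(0.6540+0.4990) + (1/10)(0.8110+0.6540) + (1/10)(1.0000+0.8110)
  = 0.0002 + 0.0007 + 0.0066 + 0.0195 + 0.0367 + 0.0580 + 0.0846 + 0.1153 + 0.1465 + 0.1811 = 0.6492
G = 1 − 0.6492 = 0.3508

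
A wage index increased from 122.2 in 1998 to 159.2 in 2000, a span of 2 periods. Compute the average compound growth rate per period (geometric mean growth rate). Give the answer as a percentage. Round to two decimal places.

14.14%

Growth factor = (159.2/122.2)^(1/2) = (1.302782)^(1/2) = 1.141395
Growth rate = 1.141395 − 1 = 0.141395 = 14.1395%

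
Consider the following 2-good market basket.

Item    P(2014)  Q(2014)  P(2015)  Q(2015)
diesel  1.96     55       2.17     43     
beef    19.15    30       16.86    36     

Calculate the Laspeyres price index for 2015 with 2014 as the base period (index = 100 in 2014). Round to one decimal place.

Laspeyres price index uses base-period quantities as weights.
ΣP(2015)·Q(2014) = 2.17×55 + 16.86×30 = 119.35 + 505.8 = 625.15
ΣP(2014)·Q(2014) = 1.96×55 + 19.15×30 = 107.8 + 574.5 = 682.3
Index = 625.15 / 682.3 × 100 = 91.6239

91.6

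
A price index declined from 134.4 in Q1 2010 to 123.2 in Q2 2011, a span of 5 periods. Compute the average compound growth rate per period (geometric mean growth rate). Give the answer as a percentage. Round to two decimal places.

Growth factor = (123.2/134.4)^(1/5) = (0.916667)^(1/5) = 0.982748
Growth rate = 0.982748 − 1 = -0.017252 = -1.7252%

-1.73%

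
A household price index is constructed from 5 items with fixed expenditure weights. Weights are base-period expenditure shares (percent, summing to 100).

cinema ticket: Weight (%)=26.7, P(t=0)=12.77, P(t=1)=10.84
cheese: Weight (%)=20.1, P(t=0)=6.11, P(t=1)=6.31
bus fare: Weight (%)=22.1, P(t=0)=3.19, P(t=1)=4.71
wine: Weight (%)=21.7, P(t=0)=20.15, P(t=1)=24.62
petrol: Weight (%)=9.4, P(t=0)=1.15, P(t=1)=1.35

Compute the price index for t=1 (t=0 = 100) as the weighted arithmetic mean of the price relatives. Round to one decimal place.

cinema ticket: 26.7 × (10.84/12.77) = 26.7 × 0.848865 = 22.6647
cheese: 20.1 × (6.31/6.11) = 20.1 × 1.032733 = 20.7579
bus fare: 22.1 × (4.71/3.19) = 22.1 × 1.476489 = 32.6304
wine: 21.7 × (24.62/20.15) = 21.7 × 1.221836 = 26.5138
petrol: 9.4 × (1.35/1.15) = 9.4 × 1.173913 = 11.0348
Index = Σ wᵢ·(p₁ᵢ/p₀ᵢ) = 22.6647 + 20.7579 + 32.6304 + 26.5138 + 11.0348 = 113.6017

113.6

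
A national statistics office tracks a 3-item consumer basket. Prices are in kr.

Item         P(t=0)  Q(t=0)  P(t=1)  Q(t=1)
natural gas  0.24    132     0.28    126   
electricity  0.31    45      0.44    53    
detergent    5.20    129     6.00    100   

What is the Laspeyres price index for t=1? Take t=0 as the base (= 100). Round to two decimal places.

Laspeyres price index uses base-period quantities as weights.
ΣP(t=1)·Q(t=0) = 0.28×132 + 0.44×45 + 6.00×129 = 36.96 + 19.8 + 774 = 830.76
ΣP(t=0)·Q(t=0) = 0.24×132 + 0.31×45 + 5.20×129 = 31.68 + 13.95 + 670.8 = 716.43
Index = 830.76 / 716.43 × 100 = 115.9583

115.96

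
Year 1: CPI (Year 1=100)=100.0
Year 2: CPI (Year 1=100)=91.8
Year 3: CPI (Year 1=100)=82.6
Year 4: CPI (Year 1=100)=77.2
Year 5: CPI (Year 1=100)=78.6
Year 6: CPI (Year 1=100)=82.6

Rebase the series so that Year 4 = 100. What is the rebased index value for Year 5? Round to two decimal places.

101.81

Rebased(Year 5) = 78.6 / 77.2 × 100 = 101.8135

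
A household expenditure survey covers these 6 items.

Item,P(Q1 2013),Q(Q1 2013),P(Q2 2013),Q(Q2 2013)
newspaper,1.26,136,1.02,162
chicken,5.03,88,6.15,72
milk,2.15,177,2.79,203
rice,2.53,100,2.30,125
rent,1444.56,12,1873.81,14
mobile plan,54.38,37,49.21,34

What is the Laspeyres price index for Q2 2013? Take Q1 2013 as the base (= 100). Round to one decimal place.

Laspeyres price index uses base-period quantities as weights.
ΣP(Q2 2013)·Q(Q1 2013) = 1.02×136 + 6.15×88 + 2.79×177 + 2.30×100 + 1873.81×12 + 49.21×37 = 138.72 + 541.2 + 493.83 + 230 + 22485.72 + 1820.77 = 25710.24
ΣP(Q1 2013)·Q(Q1 2013) = 1.26×136 + 5.03×88 + 2.15×177 + 2.53×100 + 1444.56×12 + 54.38×37 = 171.36 + 442.64 + 380.55 + 253 + 17334.72 + 2012.06 = 20594.33
Index = 25710.24 / 20594.33 × 100 = 124.8414

124.8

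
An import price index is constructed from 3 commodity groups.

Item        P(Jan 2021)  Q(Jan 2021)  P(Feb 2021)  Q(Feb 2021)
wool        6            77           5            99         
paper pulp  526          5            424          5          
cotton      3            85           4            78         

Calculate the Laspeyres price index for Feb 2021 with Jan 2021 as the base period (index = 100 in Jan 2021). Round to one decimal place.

Laspeyres price index uses base-period quantities as weights.
ΣP(Feb 2021)·Q(Jan 2021) = 5×77 + 424×5 + 4×85 = 385 + 2120 + 340 = 2845
ΣP(Jan 2021)·Q(Jan 2021) = 6×77 + 526×5 + 3×85 = 462 + 2630 + 255 = 3347
Index = 2845 / 3347 × 100 = 85.0015

85.0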